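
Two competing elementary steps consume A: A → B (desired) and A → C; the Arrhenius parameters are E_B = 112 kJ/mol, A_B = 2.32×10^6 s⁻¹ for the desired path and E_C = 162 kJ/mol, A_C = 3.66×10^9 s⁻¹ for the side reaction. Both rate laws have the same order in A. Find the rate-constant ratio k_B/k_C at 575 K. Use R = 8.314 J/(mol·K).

22.1

With equal orders, S_{B/C} = k_B/k_C = (A_B/A_C)·exp[(E_C−E_B)/(RT)].
(E_C−E_B)/(RT) = (162−112)×10³/(8.314×575) = 50000/4781 = 10.46.
k_B/k_C = (2.32×10^6/3.66×10^9)·exp(10.46) = 6.339×10^-4 × 34858 = 22.1.
Since E_B < E_C, lowering the temperature improves selectivity toward B.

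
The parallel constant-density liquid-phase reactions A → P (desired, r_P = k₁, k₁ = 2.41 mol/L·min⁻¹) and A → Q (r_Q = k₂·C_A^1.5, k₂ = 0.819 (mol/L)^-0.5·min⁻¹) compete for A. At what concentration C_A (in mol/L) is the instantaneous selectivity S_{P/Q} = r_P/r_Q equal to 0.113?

S_{P/Q} = (k₁/k₂)·C_A^-1.5 ⇒ C_A = (S·k₂/k₁)^(1/(-1.5)).
= (0.113×0.819/2.41)^(-0.6667) = (0.03840)^(-0.6667) = 8.79 mol/L.

8.79 mol/L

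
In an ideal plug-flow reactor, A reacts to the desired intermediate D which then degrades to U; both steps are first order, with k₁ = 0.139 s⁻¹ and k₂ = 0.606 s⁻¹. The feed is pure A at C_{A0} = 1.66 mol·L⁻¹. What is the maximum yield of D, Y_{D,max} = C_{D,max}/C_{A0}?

Evaluating C_D at τ_opt = ln(k₂/k₁)/(k₂−k₁) gives C_{D,max}/C_{A0} = (k₁/k₂)^[k₂/(k₂−k₁)].
= (0.139/0.606)^(0.606/(0.606−0.139)) = (0.2294)^(1.298) = 0.1480.

0.148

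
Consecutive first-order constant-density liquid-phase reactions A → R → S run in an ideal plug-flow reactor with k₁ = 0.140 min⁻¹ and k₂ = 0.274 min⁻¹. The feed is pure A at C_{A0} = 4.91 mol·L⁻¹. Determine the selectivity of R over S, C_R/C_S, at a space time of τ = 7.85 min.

0.515

Solving the coupled first-order balances gives C_R(τ) = [k₁/(k₂−k₁)]·C_{A0}·(e^(−k₁τ) − e^(−k₂τ)).
e^(−k₁τ) = e^(−0.140×7.85) = e^(−1.099) = 0.3332; e^(−k₂τ) = e^(−2.151) = 0.1164.
C_R = 0.140×4.91/(0.274−0.140) × (0.3332−0.1164) = 5.130×0.2168 = 1.112 mol·L⁻¹.
C_A = C_{A0}e^(−k₁τ) = 1.636 mol·L⁻¹, so C_S = C_{A0}−C_A−C_R = 2.162 mol·L⁻¹; C_R/C_S = 0.515.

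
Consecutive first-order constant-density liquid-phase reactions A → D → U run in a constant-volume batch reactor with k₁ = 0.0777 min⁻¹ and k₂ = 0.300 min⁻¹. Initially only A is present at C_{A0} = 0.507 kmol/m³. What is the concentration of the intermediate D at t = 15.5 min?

For first-order series with pure A initially, C_D(t) = k₁C_{A0}/(k₂−k₁)·(e^(−k₁t) − e^(−k₂t)).
e^(−k₁t) = e^(−0.0777×15.5) = e^(−1.204) = 0.2999; e^(−k₂t) = e^(−4.650) = 0.009562.
C_D = 0.0777×0.507/(0.300−0.0777) × (0.2999−0.009562) = 0.1772×0.2903 = 0.05145 kmol/m³.

0.0514 kmol/m³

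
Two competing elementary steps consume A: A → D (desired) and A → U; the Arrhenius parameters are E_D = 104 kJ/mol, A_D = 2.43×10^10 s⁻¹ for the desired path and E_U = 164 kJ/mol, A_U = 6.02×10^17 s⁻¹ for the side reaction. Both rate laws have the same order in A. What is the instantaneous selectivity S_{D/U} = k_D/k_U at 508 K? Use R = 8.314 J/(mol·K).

0.0597

With equal orders, S_{D/U} = k_D/k_U = (A_D/A_U)·exp[(E_U−E_D)/(RT)].
(E_U−E_D)/(RT) = (164−104)×10³/(8.314×508) = 60000/4224 = 14.21.
k_D/k_U = (2.43×10^10/6.02×10^17)·exp(14.21) = 4.037×10^-8 × 1.478×10^6 = 0.0597.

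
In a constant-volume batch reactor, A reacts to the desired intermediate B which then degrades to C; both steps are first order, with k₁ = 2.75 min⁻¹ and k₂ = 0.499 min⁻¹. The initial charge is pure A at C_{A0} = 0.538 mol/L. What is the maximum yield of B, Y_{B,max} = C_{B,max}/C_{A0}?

Evaluating C_B at t_opt = ln(k₂/k₁)/(k₂−k₁) gives C_{B,max}/C_{A0} = (k₁/k₂)^[k₂/(k₂−k₁)].
= (2.75/0.499)^(0.499/(0.499−2.75)) = (5.511)^(-0.2217) = 0.6850.

0.685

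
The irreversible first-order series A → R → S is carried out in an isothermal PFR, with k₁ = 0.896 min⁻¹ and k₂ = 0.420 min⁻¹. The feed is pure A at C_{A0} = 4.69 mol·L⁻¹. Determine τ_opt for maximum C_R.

1.59 min

The intermediate peaks when r₁ = r₂, i.e. k₁e^(−k₁τ) = k₂e^(−k₂τ), giving τ_opt = ln(k₂/k₁)/(k₂−k₁).
= ln(0.420/0.896)/(0.420−0.896) = ln(0.4688)/-0.4760 = -0.7577/-0.4760 = 1.59 min.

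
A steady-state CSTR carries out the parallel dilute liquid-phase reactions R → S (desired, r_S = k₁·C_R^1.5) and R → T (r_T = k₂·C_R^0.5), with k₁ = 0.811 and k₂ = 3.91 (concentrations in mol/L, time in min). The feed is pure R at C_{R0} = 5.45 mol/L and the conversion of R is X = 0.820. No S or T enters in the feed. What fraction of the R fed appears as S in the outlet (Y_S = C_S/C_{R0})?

Exit C_R = C_{R0}(1−X) = 5.45×0.180 = 0.9810 mol/L.
Rates in a CSTR are evaluated at the outlet concentration: r_S = 0.811×0.9810^1.5 = 0.7880, r_T = 3.91×0.9810^0.5 = 3.873.
Fraction of consumed R going to S: r_S/(r_S+r_T) = 0.1691.
C_S = 0.1691·C_{R0}·X = 0.1691×5.45×0.820 = 0.756 mol/L; Y_S = C_S/C_{R0} = 0.139.

0.139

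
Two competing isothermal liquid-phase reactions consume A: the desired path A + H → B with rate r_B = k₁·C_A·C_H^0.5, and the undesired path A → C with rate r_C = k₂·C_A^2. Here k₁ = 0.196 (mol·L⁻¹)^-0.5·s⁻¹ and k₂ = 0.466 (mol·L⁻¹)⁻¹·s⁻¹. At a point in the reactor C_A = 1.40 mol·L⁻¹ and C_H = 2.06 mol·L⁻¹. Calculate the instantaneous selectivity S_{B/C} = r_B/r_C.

0.431

S_{B/C} = r_B/r_C = (k₁·C_A·C_H^0.5)/(k₂·C_A^2) = (k₁/k₂)·C_A⁻¹·C_H^0.5.
= (0.196×1.400×2.060^0.5) / (0.466×1.400^2) = 0.3938/0.9134 = 0.431.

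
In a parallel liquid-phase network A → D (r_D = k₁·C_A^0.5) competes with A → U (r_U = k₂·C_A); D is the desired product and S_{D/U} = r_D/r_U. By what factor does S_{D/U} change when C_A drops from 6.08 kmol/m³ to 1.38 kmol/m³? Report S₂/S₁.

S_{D/U} = (k₁/k₂)·C_A^-0.5, so S₂/S₁ = (C_{A,2}/C_{A,1})^-0.5.
= (1.38/6.08)^(-0.5) = (0.2270)^(-0.5) = 2.10.

2.10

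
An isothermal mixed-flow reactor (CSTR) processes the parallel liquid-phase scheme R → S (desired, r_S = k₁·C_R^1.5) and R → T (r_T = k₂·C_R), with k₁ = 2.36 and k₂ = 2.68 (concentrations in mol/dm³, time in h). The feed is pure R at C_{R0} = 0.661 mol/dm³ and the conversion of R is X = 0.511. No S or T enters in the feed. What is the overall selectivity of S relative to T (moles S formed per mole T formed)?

Exit C_R = C_{R0}(1−X) = 0.661×0.489 = 0.3232 mol/dm³.
A CSTR operates uniformly at the exit composition, giving r_S = 0.4337 and r_T = 0.8663 (each k·C_R^n at C_R = 0.3232).
Overall selectivity = C_S/C_T = r_Sτ/(r_Tτ) = r_S/r_T = 0.501.

0.501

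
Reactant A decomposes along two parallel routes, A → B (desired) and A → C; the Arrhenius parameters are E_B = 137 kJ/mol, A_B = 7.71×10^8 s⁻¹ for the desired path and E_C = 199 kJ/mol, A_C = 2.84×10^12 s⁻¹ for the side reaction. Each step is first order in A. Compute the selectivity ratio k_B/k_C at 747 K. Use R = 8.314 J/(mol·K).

Since both paths have the same order in A, the concentration cancels and S_{B/C} = k_B/k_C = (A_B/A_C)·exp[(E_C−E_B)/(RT)].
(E_C−E_B)/(RT) = (199−137)×10³/(8.314×747) = 62000/6211 = 9.983.
k_B/k_C = (7.71×10^8/2.84×10^12)·exp(9.983) = 2.715×10^-4 × 21655 = 5.88.
Since E_B < E_C, lowering the temperature improves selectivity toward B.

5.88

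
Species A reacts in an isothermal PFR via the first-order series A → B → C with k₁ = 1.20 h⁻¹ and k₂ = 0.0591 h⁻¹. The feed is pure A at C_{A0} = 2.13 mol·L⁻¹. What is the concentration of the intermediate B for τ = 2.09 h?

For first-order series with pure A initially, C_B(τ) = k₁C_{A0}/(k₂−k₁)·(e^(−k₁τ) − e^(−k₂τ)).
e^(−k₁τ) = e^(−1.20×2.09) = e^(−2.508) = 0.08143; e^(−k₂τ) = e^(−0.1235) = 0.8838.
C_B = 1.20×2.13/(0.0591−1.20) × (0.08143−0.8838) = (-2.240)×(-0.8024) = 1.798 mol·L⁻¹.

1.80 mol·L⁻¹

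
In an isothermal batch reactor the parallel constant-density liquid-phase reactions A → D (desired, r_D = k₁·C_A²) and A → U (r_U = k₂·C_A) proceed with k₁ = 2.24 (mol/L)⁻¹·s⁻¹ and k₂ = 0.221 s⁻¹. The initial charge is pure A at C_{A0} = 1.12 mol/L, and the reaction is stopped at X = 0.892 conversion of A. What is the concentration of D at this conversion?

0.830 mol/L

C_A = C_{A0}(1−X) = 0.1210 mol/L.
Along a PFR/batch, dC_U/dC_A = −r_U/(r_D+r_U) = −k₂/(k₂+k₁·C_A).
Integrating from C_{A0} to C_A: C_U = (0.221/2.24)·ln[(0.221+2.24·1.12)/(0.221+2.24·0.121)] = 0.09866·ln(2.730/0.4920) = 0.1691 mol/L.
Then C_D = (C_{A0}−C_A) − C_U = 0.9990 − 0.1691 = 0.8300 mol/L.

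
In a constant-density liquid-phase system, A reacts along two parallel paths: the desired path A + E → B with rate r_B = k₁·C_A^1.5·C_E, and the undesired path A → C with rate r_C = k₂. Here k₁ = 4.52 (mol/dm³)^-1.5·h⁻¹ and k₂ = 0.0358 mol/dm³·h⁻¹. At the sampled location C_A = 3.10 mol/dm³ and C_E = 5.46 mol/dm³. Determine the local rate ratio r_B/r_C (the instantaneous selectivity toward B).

S_{B/C} = r_B/r_C = (k₁·C_A^1.5·C_E)/(k₂) = (k₁/k₂)·C_A^1.5·C_E.
= (4.52×3.100^1.5×5.460) / (0.0358) = 134.7/0.03580 = 3763.
Since the desired path is higher order in A, keeping C_A high (PFR or concentrated feed) favours B.

3763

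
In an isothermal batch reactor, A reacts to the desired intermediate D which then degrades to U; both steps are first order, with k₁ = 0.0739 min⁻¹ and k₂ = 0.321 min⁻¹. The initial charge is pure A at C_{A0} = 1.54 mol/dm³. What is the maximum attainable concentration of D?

0.229 mol/dm³

Evaluating C_D at t_opt = ln(k₂/k₁)/(k₂−k₁) gives C_{D,max}/C_{A0} = (k₁/k₂)^[k₂/(k₂−k₁)].
= (0.0739/0.321)^(0.321/(0.321−0.0739)) = (0.2302)^(1.299) = 0.1484.
C_{D,max} = 0.1484×1.54 = 0.229 mol/dm³.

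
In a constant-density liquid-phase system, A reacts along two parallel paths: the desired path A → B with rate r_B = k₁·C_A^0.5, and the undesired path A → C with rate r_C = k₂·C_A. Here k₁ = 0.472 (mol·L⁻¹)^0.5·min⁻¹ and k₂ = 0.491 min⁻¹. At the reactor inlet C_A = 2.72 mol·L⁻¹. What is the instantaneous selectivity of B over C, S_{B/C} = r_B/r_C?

0.583

S_{B/C} = r_B/r_C = (k₁·C_A^0.5)/(k₂·C_A) = (k₁/k₂)·C_A^-0.5.
= (0.472×2.720^0.5) / (0.491×2.720) = 0.7784/1.336 = 0.583.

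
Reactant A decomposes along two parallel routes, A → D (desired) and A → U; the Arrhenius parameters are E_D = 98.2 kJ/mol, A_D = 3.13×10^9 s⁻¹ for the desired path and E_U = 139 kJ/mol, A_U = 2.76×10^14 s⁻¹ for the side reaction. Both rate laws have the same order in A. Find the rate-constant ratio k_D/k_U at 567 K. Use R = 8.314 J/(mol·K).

k_D/k_U = (A_D/A_U)·exp[−(E_D−E_U)/(RT)] = (A_D/A_U)·exp[(E_U−E_D)/(RT)].
(E_U−E_D)/(RT) = (139−98.2)×10³/(8.314×567) = 40800/4714 = 8.655.
k_D/k_U = (3.13×10^9/2.76×10^14)·exp(8.655) = 1.134×10^-5 × 5739 = 0.0651.

0.0651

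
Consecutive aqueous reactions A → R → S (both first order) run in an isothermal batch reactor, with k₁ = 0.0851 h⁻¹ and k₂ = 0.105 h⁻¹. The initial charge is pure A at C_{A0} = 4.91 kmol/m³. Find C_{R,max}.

At the optimum, C_{R,max}/C_{A0} = (k₁/k₂)^[k₂/(k₂−k₁)].
= (0.0851/0.105)^(0.105/(0.105−0.0851)) = (0.8105)^(5.276) = 0.3300.
C_{R,max} = 0.3300×4.91 = 1.62 kmol/m³.

1.62 kmol/m³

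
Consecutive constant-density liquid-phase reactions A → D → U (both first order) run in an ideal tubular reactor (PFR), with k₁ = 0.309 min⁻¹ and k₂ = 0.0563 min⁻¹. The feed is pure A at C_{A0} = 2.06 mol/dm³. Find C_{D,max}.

For a first-order series the maximum intermediate yield is C_{D,max}/C_{A0} = (k₁/k₂)^[k₂/(k₂−k₁)].
= (0.309/0.0563)^(0.0563/(0.0563−0.309)) = (5.488)^(-0.2228) = 0.6843.
C_{D,max} = 0.6843×2.06 = 1.41 mol/dm³.

1.41 mol/dm³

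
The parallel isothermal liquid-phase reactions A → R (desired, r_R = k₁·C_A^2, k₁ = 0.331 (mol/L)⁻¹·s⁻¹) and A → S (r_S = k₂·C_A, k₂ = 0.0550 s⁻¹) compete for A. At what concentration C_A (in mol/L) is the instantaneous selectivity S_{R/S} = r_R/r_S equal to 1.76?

0.292 mol/L

S_{R/S} = (k₁/k₂)·C_A ⇒ C_A = S·k₂/k₁.
= 1.76×0.0550/0.331 = 0.292 mol/L.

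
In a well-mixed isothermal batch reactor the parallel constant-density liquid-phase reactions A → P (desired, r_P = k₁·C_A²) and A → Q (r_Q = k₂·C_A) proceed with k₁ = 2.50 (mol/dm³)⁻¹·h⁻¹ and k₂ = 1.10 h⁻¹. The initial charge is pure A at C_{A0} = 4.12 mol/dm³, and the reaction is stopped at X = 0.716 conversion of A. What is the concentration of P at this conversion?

C_A = C_{A0}(1−X) = 1.170 mol/dm³.
Along a PFR/batch, dC_Q/dC_A = −r_Q/(r_P+r_Q) = −k₂/(k₂+k₁·C_A).
Integrating from C_{A0} to C_A: C_Q = (1.10/2.50)·ln[(1.10+2.50·4.12)/(1.10+2.50·1.17)] = 0.4400·ln(11.40/4.025) = 0.4581 mol/dm³.
Then C_P = (C_{A0}−C_A) − C_Q = 2.950 − 0.4581 = 2.492 mol/dm³.

2.49 mol/dm³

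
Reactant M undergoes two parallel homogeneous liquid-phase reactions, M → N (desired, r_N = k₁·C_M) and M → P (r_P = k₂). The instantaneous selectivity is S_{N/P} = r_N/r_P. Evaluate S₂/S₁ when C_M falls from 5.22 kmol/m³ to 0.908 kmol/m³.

0.174

S_{N/P} = (k₁/k₂)·C_M, so S₂/S₁ = (C_{M,2}/C_{M,1}).
= 0.908/5.22 = 0.174.
Selectivity toward N falls as C_M falls — high-concentration operation is favoured.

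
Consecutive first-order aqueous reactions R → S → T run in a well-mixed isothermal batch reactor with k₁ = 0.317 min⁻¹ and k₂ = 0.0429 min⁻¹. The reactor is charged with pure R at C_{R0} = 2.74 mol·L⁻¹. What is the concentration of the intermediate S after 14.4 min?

Solving the coupled first-order balances gives C_S(t) = [k₁/(k₂−k₁)]·C_{R0}·(e^(−k₁t) − e^(−k₂t)).
e^(−k₁t) = e^(−0.317×14.4) = e^(−4.565) = 0.01041; e^(−k₂t) = e^(−0.6178) = 0.5392.
C_S = 0.317×2.74/(0.0429−0.317) × (0.01041−0.5392) = (-3.169)×(-0.5287) = 1.675 mol·L⁻¹.

1.68 mol·L⁻¹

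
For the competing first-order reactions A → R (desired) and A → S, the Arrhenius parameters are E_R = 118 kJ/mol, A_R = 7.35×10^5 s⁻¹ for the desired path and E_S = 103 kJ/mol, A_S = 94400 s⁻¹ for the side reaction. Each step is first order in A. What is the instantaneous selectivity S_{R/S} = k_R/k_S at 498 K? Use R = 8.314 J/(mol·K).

k_R/k_S = (A_R/A_S)·exp[−(E_R−E_S)/(RT)] = (A_R/A_S)·exp[(E_S−E_R)/(RT)].
(E_S−E_R)/(RT) = (103−118)×10³/(8.314×498) = -15000/4140 = -3.623.
k_R/k_S = (7.35×10^5/94400)·exp(-3.623) = 7.786 × 0.02671 = 0.208.
Since E_R > E_S, raising the temperature improves selectivity toward R.

0.208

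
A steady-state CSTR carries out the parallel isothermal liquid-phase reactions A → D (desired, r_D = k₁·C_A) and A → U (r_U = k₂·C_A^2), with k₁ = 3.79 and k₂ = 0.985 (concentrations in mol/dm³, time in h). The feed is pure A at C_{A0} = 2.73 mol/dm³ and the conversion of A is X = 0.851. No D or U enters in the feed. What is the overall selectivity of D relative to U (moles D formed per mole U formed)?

Exit C_A = C_{A0}(1−X) = 2.73×0.149 = 0.4068 mol/dm³.
Rates in a CSTR are evaluated at the outlet concentration: r_D = 3.79×0.4068 = 1.542, r_U = 0.985×0.4068^2 = 0.1630.
Overall selectivity = C_D/C_U = r_Dτ/(r_Uτ) = r_D/r_U = 9.46.

9.46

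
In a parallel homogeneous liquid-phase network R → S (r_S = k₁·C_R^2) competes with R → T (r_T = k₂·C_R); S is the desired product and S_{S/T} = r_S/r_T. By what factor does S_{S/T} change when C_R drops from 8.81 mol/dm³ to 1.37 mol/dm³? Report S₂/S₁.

0.156

S_{S/T} = (k₁/k₂)·C_R, so S₂/S₁ = (C_{R,2}/C_{R,1}).
= 1.37/8.81 = 0.156.
Selectivity toward S falls as C_R falls — high-concentration operation is favoured.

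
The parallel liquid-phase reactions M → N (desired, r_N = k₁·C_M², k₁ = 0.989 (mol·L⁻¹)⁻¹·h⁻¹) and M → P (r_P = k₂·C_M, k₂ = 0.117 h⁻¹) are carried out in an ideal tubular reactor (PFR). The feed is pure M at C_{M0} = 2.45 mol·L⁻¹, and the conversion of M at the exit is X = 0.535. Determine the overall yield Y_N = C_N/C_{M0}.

C_M = C_{M0}(1−X) = 1.139 mol·L⁻¹.
Along a PFR/batch, dC_P/dC_M = −r_P/(r_N+r_P) = −k₂/(k₂+k₁·C_M).
Integrating from C_{M0} to C_M: C_P = (0.117/0.989)·ln[(0.117+0.989·2.45)/(0.117+0.989·1.14)] = 0.1183·ln(2.540/1.244) = 0.08448 mol·L⁻¹.
Then C_N = (C_{M0}−C_M) − C_P = 1.311 − 0.08448 = 1.226 mol·L⁻¹.
Y_N = C_N/C_{M0} = 1.226/2.45 = 0.501.

0.501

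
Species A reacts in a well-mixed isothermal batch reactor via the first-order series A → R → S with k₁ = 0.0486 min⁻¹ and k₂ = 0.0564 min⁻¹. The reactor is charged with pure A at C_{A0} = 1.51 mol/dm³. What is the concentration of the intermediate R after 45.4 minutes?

Solving the coupled first-order balances gives C_R(t) = [k₁/(k₂−k₁)]·C_{A0}·(e^(−k₁t) − e^(−k₂t)).
e^(−k₁t) = e^(−0.0486×45.4) = e^(−2.206) = 0.1101; e^(−k₂t) = e^(−2.561) = 0.07726.
C_R = 0.0486×1.51/(0.0564−0.0486) × (0.1101−0.07726) = 9.408×0.03283 = 0.3089 mol/dm³.

0.309 mol/dm³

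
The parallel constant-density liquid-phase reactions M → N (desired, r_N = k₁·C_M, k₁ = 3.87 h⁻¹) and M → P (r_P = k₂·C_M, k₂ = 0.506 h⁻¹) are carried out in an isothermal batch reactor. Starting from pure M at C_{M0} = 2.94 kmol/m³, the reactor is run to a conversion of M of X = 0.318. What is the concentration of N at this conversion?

C_M = C_{M0}(1−X) = 2.005 kmol/m³.
Both paths are first order in M, so the instantaneous fraction to N is constant: dC_N/d(−C_M) = k₁/(k₁+k₂) = 0.8844.
C_N = 0.8844·(C_{M0}−C_M) = 0.8844×0.9349 = 0.827 kmol/m³.

0.827 kmol/m³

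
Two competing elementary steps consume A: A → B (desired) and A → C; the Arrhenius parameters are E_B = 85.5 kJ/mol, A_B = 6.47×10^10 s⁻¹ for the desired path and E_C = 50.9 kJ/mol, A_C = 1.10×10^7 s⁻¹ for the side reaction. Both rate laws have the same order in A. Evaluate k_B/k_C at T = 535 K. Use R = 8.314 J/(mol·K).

2.46

With equal orders, S_{B/C} = k_B/k_C = (A_B/A_C)·exp[(E_C−E_B)/(RT)].
(E_C−E_B)/(RT) = (50.9−85.5)×10³/(8.314×535) = -34600/4448 = -7.779.
k_B/k_C = (6.47×10^10/1.10×10^7)·exp(-7.779) = 5882 × 4.185×10^-4 = 2.46.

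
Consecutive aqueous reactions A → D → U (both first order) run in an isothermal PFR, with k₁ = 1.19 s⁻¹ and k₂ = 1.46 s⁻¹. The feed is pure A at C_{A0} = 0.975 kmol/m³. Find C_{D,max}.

0.323 kmol/m³

For a first-order series the maximum intermediate yield is C_{D,max}/C_{A0} = (k₁/k₂)^[k₂/(k₂−k₁)].
= (1.19/1.46)^(1.46/(1.46−1.19)) = (0.8151)^(5.407) = 0.3310.
C_{D,max} = 0.3310×0.975 = 0.323 kmol/m³.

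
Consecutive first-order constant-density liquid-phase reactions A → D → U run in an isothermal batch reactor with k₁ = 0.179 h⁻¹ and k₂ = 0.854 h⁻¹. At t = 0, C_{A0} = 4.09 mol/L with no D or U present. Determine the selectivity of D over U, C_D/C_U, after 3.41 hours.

The intermediate concentration in a first-order A→B→C sequence is C_D = k₁C_{A0}(e^(−k₁t) − e^(−k₂t))/(k₂−k₁).
e^(−k₁t) = e^(−0.179×3.41) = e^(−0.6104) = 0.5431; e^(−k₂t) = e^(−2.912) = 0.05436.
C_D = 0.179×4.09/(0.854−0.179) × (0.5431−0.05436) = 1.085×0.4888 = 0.5301 mol/L.
C_A = C_{A0}e^(−k₁t) = 2.221 mol/L, so C_U = C_{A0}−C_A−C_D = 1.338 mol/L; C_D/C_U = 0.396.

0.396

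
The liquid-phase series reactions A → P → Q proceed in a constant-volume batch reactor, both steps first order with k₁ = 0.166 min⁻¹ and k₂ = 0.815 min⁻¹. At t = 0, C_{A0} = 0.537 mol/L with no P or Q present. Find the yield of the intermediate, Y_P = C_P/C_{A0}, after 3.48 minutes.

Solving the coupled first-order balances gives C_P(t) = [k₁/(k₂−k₁)]·C_{A0}·(e^(−k₁t) − e^(−k₂t)).
e^(−k₁t) = e^(−0.166×3.48) = e^(−0.5777) = 0.5612; e^(−k₂t) = e^(−2.836) = 0.05865.
C_P = 0.166×0.537/(0.815−0.166) × (0.5612−0.05865) = 0.1374×0.5026 = 0.06903 mol/L.
Y_P = C_P/C_{A0} = 0.06903/0.537 = 0.129.

0.129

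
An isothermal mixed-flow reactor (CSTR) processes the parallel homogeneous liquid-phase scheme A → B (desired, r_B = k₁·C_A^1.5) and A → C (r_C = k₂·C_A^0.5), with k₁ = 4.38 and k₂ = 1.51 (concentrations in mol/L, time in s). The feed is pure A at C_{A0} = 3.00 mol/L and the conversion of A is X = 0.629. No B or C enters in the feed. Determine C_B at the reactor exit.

1.44 mol/L

Exit C_A = C_{A0}(1−X) = 3.00×0.371 = 1.113 mol/L.
A CSTR operates uniformly at the exit composition, giving r_B = 5.143 and r_C = 1.593 (each k·C_A^n at C_A = 1.113).
Fraction of consumed A going to B: r_B/(r_B+r_C) = 0.7635.
C_B = 0.7635·C_{A0}·X = 0.7635×3.00×0.629 = 1.44 mol/L.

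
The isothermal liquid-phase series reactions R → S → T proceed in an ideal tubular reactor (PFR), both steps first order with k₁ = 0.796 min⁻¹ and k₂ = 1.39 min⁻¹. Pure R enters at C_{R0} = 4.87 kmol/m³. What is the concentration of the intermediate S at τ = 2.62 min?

For first-order series with pure R initially, C_S(τ) = k₁C_{R0}/(k₂−k₁)·(e^(−k₁τ) − e^(−k₂τ)).
e^(−k₁τ) = e^(−0.796×2.62) = e^(−2.086) = 0.1242; e^(−k₂τ) = e^(−3.642) = 0.02621.
C_S = 0.796×4.87/(1.39−0.796) × (0.1242−0.02621) = 6.526×0.09804 = 0.6398 kmol/m³.

0.640 kmol/m³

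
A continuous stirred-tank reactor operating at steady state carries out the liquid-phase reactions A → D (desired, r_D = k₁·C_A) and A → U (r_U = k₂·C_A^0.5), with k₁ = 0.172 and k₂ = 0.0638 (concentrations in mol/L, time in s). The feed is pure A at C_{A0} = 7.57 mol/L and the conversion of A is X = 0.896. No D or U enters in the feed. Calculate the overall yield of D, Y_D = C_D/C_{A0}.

0.632

Exit C_A = C_{A0}(1−X) = 7.57×0.104 = 0.7873 mol/L.
In a CSTR the entire volume is at exit conditions, so r_D = 0.172×0.7873 = 0.1354 and r_U = 0.0638×0.7873^0.5 = 0.05661.
Fraction of consumed A going to D: r_D/(r_D+r_U) = 0.7052.
C_D = 0.7052·C_{A0}·X = 0.7052×7.57×0.896 = 4.78 mol/L; Y_D = C_D/C_{A0} = 0.632.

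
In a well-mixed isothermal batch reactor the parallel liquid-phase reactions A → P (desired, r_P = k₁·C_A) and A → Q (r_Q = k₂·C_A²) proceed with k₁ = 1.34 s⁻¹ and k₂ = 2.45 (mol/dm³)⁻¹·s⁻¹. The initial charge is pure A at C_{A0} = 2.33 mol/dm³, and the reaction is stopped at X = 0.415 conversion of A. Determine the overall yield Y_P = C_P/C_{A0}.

C_A = C_{A0}(1−X) = 1.363 mol/dm³.
Along a PFR/batch, dC_P/dC_A = −r_P/(r_P+r_Q) = −k₁/(k₁+k₂·C_A).
Integrating from C_{A0} to C_A: C_P = (1.34/2.45)·ln[(1.34+2.45·2.33)/(1.34+2.45·1.36)] = 0.5469·ln(7.049/4.679) = 0.2240 mol/dm³.
Y_P = C_P/C_{A0} = 0.2240/2.33 = 0.0962.

0.0962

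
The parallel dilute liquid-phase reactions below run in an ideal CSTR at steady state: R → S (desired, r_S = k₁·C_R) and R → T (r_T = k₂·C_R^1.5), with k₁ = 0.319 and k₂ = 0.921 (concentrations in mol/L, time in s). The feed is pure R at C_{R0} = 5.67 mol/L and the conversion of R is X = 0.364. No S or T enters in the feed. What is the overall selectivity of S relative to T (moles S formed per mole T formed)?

0.182

Exit C_R = C_{R0}(1−X) = 5.67×0.636 = 3.606 mol/L.
In a CSTR the entire volume is at exit conditions, so r_S = 0.319×3.606 = 1.150 and r_T = 0.921×3.606^1.5 = 6.307.
Overall selectivity = C_S/C_T = r_Sτ/(r_Tτ) = r_S/r_T = 0.182.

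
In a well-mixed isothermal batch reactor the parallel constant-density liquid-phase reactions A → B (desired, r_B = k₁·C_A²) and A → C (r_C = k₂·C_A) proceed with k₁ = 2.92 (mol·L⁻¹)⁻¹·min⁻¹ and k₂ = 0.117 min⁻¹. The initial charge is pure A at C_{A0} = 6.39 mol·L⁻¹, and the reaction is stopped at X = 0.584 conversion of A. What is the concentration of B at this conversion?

C_A = C_{A0}(1−X) = 2.658 mol·L⁻¹.
Along a PFR/batch, dC_C/dC_A = −r_C/(r_B+r_C) = −k₂/(k₂+k₁·C_A).
Integrating from C_{A0} to C_A: C_C = (0.117/2.92)·ln[(0.117+2.92·6.39)/(0.117+2.92·2.66)] = 0.04007·ln(18.78/7.879) = 0.03479 mol·L⁻¹.
Then C_B = (C_{A0}−C_A) − C_C = 3.732 − 0.03479 = 3.697 mol·L⁻¹.

3.70 mol·L⁻¹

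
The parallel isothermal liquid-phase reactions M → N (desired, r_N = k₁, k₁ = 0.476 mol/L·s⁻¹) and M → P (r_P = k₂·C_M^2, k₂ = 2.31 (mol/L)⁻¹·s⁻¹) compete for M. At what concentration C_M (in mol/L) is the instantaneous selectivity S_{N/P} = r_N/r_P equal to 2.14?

0.310 mol/L

S_{N/P} = (k₁/k₂)·C_M^-2 ⇒ C_M = (S·k₂/k₁)^(-0.5).
= (2.14×2.31/0.476)^(-0.5) = (10.39)^(-0.5) = 0.310 mol/L.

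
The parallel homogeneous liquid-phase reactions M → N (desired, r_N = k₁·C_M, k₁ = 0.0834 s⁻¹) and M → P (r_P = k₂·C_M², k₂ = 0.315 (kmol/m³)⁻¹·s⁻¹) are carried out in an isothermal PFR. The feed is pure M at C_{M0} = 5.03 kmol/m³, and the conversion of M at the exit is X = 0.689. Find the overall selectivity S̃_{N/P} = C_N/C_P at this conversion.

0.0884

C_M = C_{M0}(1−X) = 1.564 kmol/m³.
Along a PFR/batch, dC_N/dC_M = −r_N/(r_N+r_P) = −k₁/(k₁+k₂·C_M).
Integrating from C_{M0} to C_M: C_N = (0.0834/0.315)·ln[(0.0834+0.315·5.03)/(0.0834+0.315·1.56)] = 0.2648·ln(1.668/0.5762) = 0.2814 kmol/m³.
C_P = (C_{M0}−C_M)−C_N = 3.184 kmol/m³; S̃_{N/P} = 0.2814/3.184 = 0.0884.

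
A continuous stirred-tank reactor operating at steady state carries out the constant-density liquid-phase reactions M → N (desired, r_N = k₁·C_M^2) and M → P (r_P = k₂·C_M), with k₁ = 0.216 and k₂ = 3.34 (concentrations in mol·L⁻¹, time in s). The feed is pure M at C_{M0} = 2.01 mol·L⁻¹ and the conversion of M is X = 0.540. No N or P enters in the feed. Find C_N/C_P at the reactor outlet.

0.0598

Exit C_M = C_{M0}(1−X) = 2.01×0.460 = 0.9246 mol·L⁻¹.
In a CSTR the entire volume is at exit conditions, so r_N = 0.216×0.9246^2 = 0.1847 and r_P = 3.34×0.9246 = 3.088.
Overall selectivity = C_N/C_P = r_Nτ/(r_Pτ) = r_N/r_P = 0.0598.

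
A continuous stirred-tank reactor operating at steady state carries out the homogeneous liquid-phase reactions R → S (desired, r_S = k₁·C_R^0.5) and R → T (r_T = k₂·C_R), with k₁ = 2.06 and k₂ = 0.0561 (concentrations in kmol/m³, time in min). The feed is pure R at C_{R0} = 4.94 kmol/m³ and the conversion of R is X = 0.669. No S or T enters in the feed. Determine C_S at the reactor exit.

3.19 kmol/m³

Exit C_R = C_{R0}(1−X) = 4.94×0.331 = 1.635 kmol/m³.
Rates in a CSTR are evaluated at the outlet concentration: r_S = 2.06×1.635^0.5 = 2.634, r_T = 0.0561×1.635 = 0.09173.
Fraction of consumed R going to S: r_S/(r_S+r_T) = 0.9663.
C_S = 0.9663·C_{R0}·X = 0.9663×4.94×0.669 = 3.19 kmol/m³.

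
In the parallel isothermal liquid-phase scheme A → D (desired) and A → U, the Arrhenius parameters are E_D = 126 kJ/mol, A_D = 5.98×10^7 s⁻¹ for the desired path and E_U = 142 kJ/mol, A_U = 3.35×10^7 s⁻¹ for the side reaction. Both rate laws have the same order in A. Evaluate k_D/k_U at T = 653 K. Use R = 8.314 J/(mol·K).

34.0

With equal orders, S_{D/U} = k_D/k_U = (A_D/A_U)·exp[(E_U−E_D)/(RT)].
(E_U−E_D)/(RT) = (142−126)×10³/(8.314×653) = 16000/5429 = 2.947.
k_D/k_U = (5.98×10^7/3.35×10^7)·exp(2.947) = 1.785 × 19.05 = 34.0.
Since E_D < E_U, lowering the temperature improves selectivity toward D.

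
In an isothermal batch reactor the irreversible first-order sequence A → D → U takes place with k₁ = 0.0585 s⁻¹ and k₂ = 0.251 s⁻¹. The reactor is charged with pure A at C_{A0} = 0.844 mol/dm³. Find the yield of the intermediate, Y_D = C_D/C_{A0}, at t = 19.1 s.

0.0969

The intermediate concentration in a first-order A→B→C sequence is C_D = k₁C_{A0}(e^(−k₁t) − e^(−k₂t))/(k₂−k₁).
e^(−k₁t) = e^(−0.0585×19.1) = e^(−1.117) = 0.3271; e^(−k₂t) = e^(−4.794) = 0.008278.
C_D = 0.0585×0.844/(0.251−0.0585) × (0.3271−0.008278) = 0.2565×0.3189 = 0.08179 mol/dm³.
Y_D = C_D/C_{A0} = 0.08179/0.844 = 0.0969.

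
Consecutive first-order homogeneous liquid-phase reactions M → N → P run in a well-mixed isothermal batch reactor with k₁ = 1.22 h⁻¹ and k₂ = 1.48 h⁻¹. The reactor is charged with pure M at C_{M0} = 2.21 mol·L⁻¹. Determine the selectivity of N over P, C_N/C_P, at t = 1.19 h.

For first-order series with pure M initially, C_N(t) = k₁C_{M0}/(k₂−k₁)·(e^(−k₁t) − e^(−k₂t)).
e^(−k₁t) = e^(−1.22×1.19) = e^(−1.452) = 0.2341; e^(−k₂t) = e^(−1.761) = 0.1718.
C_N = 1.22×2.21/(1.48−1.22) × (0.2341−0.1718) = 10.37×0.06231 = 0.6462 mol·L⁻¹.
C_M = C_{M0}e^(−k₁t) = 0.5175 mol·L⁻¹, so C_P = C_{M0}−C_M−C_N = 1.046 mol·L⁻¹; C_N/C_P = 0.618.

0.618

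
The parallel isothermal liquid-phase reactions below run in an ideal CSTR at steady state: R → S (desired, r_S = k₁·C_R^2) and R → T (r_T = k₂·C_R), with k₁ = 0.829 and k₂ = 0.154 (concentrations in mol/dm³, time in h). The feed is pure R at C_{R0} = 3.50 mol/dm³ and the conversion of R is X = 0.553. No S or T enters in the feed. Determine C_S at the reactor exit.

Exit C_R = C_{R0}(1−X) = 3.50×0.447 = 1.564 mol/dm³.
In a CSTR the entire volume is at exit conditions, so r_S = 0.829×1.564^2 = 2.029 and r_T = 0.154×1.564 = 0.2409.
Fraction of consumed R going to S: r_S/(r_S+r_T) = 0.8939.
C_S = 0.8939·C_{R0}·X = 0.8939×3.50×0.553 = 1.73 mol/dm³.

1.73 mol/dm³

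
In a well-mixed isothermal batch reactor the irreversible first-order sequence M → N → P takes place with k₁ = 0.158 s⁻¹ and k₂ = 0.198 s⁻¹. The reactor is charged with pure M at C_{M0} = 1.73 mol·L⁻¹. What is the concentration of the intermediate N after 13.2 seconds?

Solving the coupled first-order balances gives C_N(t) = [k₁/(k₂−k₁)]·C_{M0}·(e^(−k₁t) − e^(−k₂t)).
e^(−k₁t) = e^(−0.158×13.2) = e^(−2.086) = 0.1242; e^(−k₂t) = e^(−2.614) = 0.07327.
C_N = 0.158×1.73/(0.198−0.158) × (0.1242−0.07327) = 6.833×0.05096 = 0.3483 mol·L⁻¹.

0.348 mol·L⁻¹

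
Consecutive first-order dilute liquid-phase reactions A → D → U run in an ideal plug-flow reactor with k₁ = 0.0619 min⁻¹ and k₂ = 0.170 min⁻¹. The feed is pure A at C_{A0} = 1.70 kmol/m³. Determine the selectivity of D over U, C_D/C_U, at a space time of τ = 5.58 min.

Solving the coupled first-order balances gives C_D(τ) = [k₁/(k₂−k₁)]·C_{A0}·(e^(−k₁τ) − e^(−k₂τ)).
e^(−k₁τ) = e^(−0.0619×5.58) = e^(−0.3454) = 0.7079; e^(−k₂τ) = e^(−0.9486) = 0.3873.
C_D = 0.0619×1.70/(0.170−0.0619) × (0.7079−0.3873) = 0.9735×0.3207 = 0.3121 kmol/m³.
C_A = C_{A0}e^(−k₁τ) = 1.203 kmol/m³, so C_U = C_{A0}−C_A−C_D = 0.1844 kmol/m³; C_D/C_U = 1.69.

1.69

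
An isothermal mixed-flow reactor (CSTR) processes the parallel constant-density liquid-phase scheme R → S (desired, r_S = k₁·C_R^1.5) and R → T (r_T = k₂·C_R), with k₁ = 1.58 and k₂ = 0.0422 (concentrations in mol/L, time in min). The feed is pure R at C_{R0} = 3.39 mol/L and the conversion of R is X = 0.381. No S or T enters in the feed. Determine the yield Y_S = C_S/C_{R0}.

0.374

Exit C_R = C_{R0}(1−X) = 3.39×0.619 = 2.098 mol/L.
In a CSTR the entire volume is at exit conditions, so r_S = 1.58×2.098^1.5 = 4.803 and r_T = 0.0422×2.098 = 0.08855.
Fraction of consumed R going to S: r_S/(r_S+r_T) = 0.9819.
C_S = 0.9819·C_{R0}·X = 0.9819×3.39×0.381 = 1.27 mol/L; Y_S = C_S/C_{R0} = 0.374.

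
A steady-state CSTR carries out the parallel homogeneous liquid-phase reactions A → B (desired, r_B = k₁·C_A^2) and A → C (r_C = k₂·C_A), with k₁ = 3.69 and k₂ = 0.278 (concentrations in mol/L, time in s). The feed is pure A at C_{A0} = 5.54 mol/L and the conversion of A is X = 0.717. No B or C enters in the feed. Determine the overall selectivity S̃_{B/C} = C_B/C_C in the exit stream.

20.8

Exit C_A = C_{A0}(1−X) = 5.54×0.283 = 1.568 mol/L.
In a CSTR the entire volume is at exit conditions, so r_B = 3.69×1.568^2 = 9.070 and r_C = 0.278×1.568 = 0.4359.
Overall selectivity = C_B/C_C = r_Bτ/(r_Cτ) = r_B/r_C = 20.8.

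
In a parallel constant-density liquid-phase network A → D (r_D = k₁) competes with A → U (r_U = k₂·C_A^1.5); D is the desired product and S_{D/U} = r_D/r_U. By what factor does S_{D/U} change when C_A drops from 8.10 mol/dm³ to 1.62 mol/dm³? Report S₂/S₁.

S_{D/U} = (k₁/k₂)·C_A^-1.5, so S₂/S₁ = (C_{A,2}/C_{A,1})^-1.5.
= (1.62/8.10)^(-1.5) = (0.2000)^(-1.5) = 11.2.

11.2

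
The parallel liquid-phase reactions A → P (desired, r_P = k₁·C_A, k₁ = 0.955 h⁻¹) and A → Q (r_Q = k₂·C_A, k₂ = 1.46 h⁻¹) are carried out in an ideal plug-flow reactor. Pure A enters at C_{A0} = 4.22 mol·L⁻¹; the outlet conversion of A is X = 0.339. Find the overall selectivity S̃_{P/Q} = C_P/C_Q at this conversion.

0.654

C_A = C_{A0}(1−X) = 2.789 mol·L⁻¹.
Both paths are first order in A, so the instantaneous fraction to P is constant: dC_P/d(−C_A) = k₁/(k₁+k₂) = 0.3954.
C_P = 0.3954·(C_{A0}−C_A) = 0.3954×1.431 = 0.566 mol·L⁻¹.
C_Q = (C_{A0}−C_A)−C_P = 0.8649 mol·L⁻¹; S̃_{P/Q} = 0.5657/0.8649 = 0.654.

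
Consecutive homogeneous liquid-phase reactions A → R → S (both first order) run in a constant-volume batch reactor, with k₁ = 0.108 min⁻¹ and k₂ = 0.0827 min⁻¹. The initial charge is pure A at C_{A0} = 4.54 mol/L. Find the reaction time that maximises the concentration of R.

10.5 min

Setting dC_R/dt = 0 gives t_opt = ln(k₂/k₁)/(k₂−k₁).
= ln(0.0827/0.108)/(0.0827−0.108) = ln(0.7657)/-0.02530 = -0.2669/-0.02530 = 10.5 min.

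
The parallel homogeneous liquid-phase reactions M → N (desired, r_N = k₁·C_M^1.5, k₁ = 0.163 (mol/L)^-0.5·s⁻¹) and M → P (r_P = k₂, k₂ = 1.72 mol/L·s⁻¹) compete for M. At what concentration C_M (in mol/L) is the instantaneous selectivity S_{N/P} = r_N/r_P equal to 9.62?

21.8 mol/L

S_{N/P} = (k₁/k₂)·C_M^1.5 ⇒ C_M = (S·k₂/k₁)^(1/1.5).
= (9.62×1.72/0.163)^(0.6667) = (101.5)^(0.6667) = 21.8 mol/L.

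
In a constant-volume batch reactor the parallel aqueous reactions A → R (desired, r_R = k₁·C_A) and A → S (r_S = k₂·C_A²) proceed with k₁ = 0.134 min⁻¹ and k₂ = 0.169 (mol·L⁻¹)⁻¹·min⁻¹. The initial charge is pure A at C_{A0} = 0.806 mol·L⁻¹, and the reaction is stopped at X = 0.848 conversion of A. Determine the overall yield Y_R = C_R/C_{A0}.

0.549

C_A = C_{A0}(1−X) = 0.1225 mol·L⁻¹.
Along a PFR/batch, dC_R/dC_A = −r_R/(r_R+r_S) = −k₁/(k₁+k₂·C_A).
Integrating from C_{A0} to C_A: C_R = (0.134/0.169)·ln[(0.134+0.169·0.806)/(0.134+0.169·0.123)] = 0.7929·ln(0.2702/0.1547) = 0.4422 mol·L⁻¹.
Y_R = C_R/C_{A0} = 0.4422/0.806 = 0.549.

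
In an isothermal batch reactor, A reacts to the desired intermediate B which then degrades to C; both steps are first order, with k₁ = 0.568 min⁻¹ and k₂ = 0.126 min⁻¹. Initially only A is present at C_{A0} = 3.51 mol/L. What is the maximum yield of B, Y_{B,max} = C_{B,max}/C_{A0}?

For a first-order series the maximum intermediate yield is C_{B,max}/C_{A0} = (k₁/k₂)^[k₂/(k₂−k₁)].
= (0.568/0.126)^(0.126/(0.126−0.568)) = (4.508)^(-0.2851) = 0.6510.

0.651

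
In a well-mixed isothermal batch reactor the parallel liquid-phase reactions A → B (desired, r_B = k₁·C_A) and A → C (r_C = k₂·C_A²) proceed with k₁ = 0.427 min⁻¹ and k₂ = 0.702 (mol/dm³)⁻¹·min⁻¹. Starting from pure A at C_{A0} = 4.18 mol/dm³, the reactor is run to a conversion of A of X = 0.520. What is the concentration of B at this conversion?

0.368 mol/dm³

C_A = C_{A0}(1−X) = 2.006 mol/dm³.
Along a PFR/batch, dC_B/dC_A = −r_B/(r_B+r_C) = −k₁/(k₁+k₂·C_A).
Integrating from C_{A0} to C_A: C_B = (0.427/0.702)·ln[(0.427+0.702·4.18)/(0.427+0.702·2.01)] = 0.6083·ln(3.361/1.835) = 0.3680 mol/dm³.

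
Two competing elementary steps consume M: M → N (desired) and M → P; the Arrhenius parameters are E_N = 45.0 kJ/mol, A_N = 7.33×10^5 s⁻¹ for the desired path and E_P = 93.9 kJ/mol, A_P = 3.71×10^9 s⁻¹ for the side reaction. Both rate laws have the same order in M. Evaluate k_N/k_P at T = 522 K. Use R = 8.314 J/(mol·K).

15.5

Since both paths have the same order in M, the concentration cancels and S_{N/P} = k_N/k_P = (A_N/A_P)·exp[(E_P−E_N)/(RT)].
(E_P−E_N)/(RT) = (93.9−45.0)×10³/(8.314×522) = 48900/4340 = 11.27.
k_N/k_P = (7.33×10^5/3.71×10^9)·exp(11.27) = 1.976×10^-4 × 78239 = 15.5.
Since E_N < E_P, lowering the temperature improves selectivity toward N.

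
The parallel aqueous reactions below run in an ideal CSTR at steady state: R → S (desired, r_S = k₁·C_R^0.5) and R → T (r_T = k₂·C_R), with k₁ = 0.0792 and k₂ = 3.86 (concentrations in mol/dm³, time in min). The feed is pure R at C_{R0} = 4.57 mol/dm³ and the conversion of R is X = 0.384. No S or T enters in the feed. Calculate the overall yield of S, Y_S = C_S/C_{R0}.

Exit C_R = C_{R0}(1−X) = 4.57×0.616 = 2.815 mol/dm³.
A CSTR operates uniformly at the exit composition, giving r_S = 0.1329 and r_T = 10.87 (each k·C_R^n at C_R = 2.815).
Fraction of consumed R going to S: r_S/(r_S+r_T) = 0.01208.
C_S = 0.01208·C_{R0}·X = 0.01208×4.57×0.384 = 0.0212 mol/dm³; Y_S = C_S/C_{R0} = 0.00464.

0.00464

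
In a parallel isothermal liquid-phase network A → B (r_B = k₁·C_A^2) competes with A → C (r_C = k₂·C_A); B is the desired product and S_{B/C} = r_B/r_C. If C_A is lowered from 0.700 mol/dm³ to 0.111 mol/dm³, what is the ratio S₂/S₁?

0.159

S_{B/C} = (k₁/k₂)·C_A, so S₂/S₁ = (C_{A,2}/C_{A,1}).
= 0.111/0.700 = 0.159.
Selectivity toward B falls as C_A falls — high-concentration operation is favoured.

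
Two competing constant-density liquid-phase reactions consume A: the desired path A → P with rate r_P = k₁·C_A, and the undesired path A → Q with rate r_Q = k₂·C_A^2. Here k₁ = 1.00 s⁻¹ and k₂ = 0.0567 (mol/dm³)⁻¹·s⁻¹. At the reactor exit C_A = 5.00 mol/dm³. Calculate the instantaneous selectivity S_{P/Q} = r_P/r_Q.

3.53

S_{P/Q} = r_P/r_Q = (k₁·C_A)/(k₂·C_A^2) = (k₁/k₂)·C_A⁻¹.
= (1.00×5.000) / (0.0567×5.000^2) = 5.000/1.417 = 3.53.
The undesired path is higher order in A, so low C_A (CSTR or dilute feed) favours P.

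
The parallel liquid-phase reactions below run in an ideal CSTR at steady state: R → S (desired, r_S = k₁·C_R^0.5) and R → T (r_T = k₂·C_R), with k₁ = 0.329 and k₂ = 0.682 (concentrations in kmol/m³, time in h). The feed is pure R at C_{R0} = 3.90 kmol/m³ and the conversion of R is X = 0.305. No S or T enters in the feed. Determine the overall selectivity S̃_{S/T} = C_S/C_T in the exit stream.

0.293

Exit C_R = C_{R0}(1−X) = 3.90×0.695 = 2.711 kmol/m³.
In a CSTR the entire volume is at exit conditions, so r_S = 0.329×2.711^0.5 = 0.5417 and r_T = 0.682×2.711 = 1.849.
Overall selectivity = C_S/C_T = r_Sτ/(r_Tτ) = r_S/r_T = 0.293.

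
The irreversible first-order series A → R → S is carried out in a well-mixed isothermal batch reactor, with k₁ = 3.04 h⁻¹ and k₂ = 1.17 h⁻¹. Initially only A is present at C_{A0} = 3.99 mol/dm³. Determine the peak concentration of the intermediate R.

For a first-order series the maximum intermediate yield is C_{R,max}/C_{A0} = (k₁/k₂)^[k₂/(k₂−k₁)].
= (3.04/1.17)^(1.17/(1.17−3.04)) = (2.598)^(-0.6257) = 0.5502.
C_{R,max} = 0.5502×3.99 = 2.20 mol/dm³.

2.20 mol/dm³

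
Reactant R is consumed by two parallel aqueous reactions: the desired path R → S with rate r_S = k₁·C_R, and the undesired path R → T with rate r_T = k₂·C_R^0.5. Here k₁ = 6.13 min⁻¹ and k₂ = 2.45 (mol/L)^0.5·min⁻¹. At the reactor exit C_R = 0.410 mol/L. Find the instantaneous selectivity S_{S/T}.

1.60

S_{S/T} = r_S/r_T = (k₁·C_R)/(k₂·C_R^0.5) = (k₁/k₂)·C_R^0.5.
= (6.13×0.4100) / (2.45×0.4100^0.5) = 2.513/1.569 = 1.60.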